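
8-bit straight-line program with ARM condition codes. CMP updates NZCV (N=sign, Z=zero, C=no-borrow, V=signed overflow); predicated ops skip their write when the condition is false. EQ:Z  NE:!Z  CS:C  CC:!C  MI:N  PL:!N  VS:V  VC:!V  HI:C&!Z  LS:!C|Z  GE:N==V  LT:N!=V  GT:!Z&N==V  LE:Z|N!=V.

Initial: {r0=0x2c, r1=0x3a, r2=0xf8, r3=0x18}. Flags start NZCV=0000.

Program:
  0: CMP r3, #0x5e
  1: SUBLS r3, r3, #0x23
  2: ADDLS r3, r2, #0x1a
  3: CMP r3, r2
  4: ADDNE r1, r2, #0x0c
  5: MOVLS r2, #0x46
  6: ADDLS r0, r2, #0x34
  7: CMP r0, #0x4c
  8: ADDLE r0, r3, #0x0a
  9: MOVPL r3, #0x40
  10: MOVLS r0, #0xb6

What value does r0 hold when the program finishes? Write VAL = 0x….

[0] flags=1000 → (cmp)
[1] flags=1000 LS?T → r3=0xf5
[2] flags=1000 LS?T → r3=0x12
[3] flags=0000 → (cmp)
[4] flags=0000 NE?T → r1=0x04
[5] flags=0000 LS?T → r2=0x46
[6] flags=0000 LS?T → r0=0x7a
[7] flags=0010 → (cmp)
[8] flags=0010 LE?F → skip
[9] flags=0010 PL?T → r3=0x40
[10] flags=0010 LS?F → skip

VAL = 0x7a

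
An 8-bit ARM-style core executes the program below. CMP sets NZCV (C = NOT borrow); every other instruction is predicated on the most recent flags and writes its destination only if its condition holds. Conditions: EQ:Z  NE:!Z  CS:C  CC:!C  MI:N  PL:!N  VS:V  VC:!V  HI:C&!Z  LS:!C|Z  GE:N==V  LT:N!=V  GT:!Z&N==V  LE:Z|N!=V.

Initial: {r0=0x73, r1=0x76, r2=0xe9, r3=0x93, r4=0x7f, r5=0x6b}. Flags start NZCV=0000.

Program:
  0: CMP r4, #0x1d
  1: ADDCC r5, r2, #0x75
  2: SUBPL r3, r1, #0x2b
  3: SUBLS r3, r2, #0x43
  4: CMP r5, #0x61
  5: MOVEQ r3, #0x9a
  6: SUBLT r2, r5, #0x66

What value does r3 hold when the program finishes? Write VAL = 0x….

VAL = 0x4b

0: ✓ CMP  NZCV=0010
1: · ADDCC
2: ✓ SUBPL  r3←0x4b
3: · SUBLS
4: ✓ CMP  NZCV=0010
5: · MOVEQ
6: · SUBLT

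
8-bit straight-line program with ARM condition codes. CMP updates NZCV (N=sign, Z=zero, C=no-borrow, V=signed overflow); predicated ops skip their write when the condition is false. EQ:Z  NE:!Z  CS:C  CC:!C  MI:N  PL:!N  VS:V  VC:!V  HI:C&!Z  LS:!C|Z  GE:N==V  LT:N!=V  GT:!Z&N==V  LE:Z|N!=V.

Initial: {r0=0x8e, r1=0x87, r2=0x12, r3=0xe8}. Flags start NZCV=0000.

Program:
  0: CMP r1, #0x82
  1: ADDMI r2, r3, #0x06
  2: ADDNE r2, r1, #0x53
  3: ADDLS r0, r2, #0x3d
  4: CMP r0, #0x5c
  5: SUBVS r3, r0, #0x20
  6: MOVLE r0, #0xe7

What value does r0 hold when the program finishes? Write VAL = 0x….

0: ✓ CMP  NZCV=0010
1: · ADDMI
2: ✓ ADDNE  r2←0xda
3: · ADDLS
4: ✓ CMP  NZCV=0011
5: ✓ SUBVS  r3←0x6e
6: ✓ MOVLE  r0←0xe7

VAL = 0xe7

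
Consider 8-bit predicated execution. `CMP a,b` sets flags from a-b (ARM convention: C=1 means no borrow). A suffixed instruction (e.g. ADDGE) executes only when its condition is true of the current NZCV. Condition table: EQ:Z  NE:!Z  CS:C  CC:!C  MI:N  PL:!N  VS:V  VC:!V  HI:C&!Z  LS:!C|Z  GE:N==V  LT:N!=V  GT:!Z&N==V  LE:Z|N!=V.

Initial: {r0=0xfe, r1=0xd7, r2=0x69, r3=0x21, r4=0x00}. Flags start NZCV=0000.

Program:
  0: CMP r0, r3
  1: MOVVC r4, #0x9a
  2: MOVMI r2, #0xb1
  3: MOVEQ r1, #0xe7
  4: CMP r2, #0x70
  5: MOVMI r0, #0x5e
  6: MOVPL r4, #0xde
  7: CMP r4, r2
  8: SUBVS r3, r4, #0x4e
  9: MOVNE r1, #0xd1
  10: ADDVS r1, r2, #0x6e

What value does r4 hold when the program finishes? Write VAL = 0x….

0: ✓ CMP  NZCV=1010
1: ✓ MOVVC  r4←0x9a
2: ✓ MOVMI  r2←0xb1
3: · MOVEQ
4: ✓ CMP  NZCV=0011
5: · MOVMI
6: ✓ MOVPL  r4←0xde
7: ✓ CMP  NZCV=0010
8: · SUBVS
9: ✓ MOVNE  r1←0xd1
10: · ADDVS

VAL = 0xde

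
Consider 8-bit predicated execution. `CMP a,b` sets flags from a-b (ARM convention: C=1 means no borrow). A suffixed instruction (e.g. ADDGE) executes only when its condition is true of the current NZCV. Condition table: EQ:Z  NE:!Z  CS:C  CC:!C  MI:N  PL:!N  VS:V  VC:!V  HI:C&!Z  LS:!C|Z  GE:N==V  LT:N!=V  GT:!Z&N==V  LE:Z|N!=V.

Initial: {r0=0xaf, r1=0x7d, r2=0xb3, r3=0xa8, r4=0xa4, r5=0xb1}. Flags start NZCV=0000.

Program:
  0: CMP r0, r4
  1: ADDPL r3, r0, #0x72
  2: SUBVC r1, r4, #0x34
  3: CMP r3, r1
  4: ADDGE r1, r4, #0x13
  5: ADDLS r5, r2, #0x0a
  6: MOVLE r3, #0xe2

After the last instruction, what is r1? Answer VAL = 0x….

VAL = 0x70

[0] flags=0010 → (cmp)
[1] flags=0010 PL?T → r3=0x21
[2] flags=0010 VC?T → r1=0x70
[3] flags=1000 → (cmp)
[4] flags=1000 GE?F → skip
[5] flags=1000 LS?T → r5=0xbd
[6] flags=1000 LE?T → r3=0xe2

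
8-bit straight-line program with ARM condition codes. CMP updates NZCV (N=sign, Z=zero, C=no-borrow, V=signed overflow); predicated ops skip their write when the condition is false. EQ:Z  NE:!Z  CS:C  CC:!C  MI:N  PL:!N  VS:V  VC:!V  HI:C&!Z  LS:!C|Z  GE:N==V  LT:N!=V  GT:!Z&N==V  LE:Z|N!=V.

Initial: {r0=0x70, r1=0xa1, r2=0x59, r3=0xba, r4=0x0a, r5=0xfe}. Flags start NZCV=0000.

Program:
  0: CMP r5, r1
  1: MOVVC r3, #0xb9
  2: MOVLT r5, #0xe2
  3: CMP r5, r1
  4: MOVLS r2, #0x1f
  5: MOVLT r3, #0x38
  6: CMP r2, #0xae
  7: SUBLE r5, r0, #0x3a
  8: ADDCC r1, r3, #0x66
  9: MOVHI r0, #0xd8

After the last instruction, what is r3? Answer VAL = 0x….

VAL = 0xb9

0: ✓ CMP  NZCV=0010
1: ✓ MOVVC  r3←0xb9
2: · MOVLT
3: ✓ CMP  NZCV=0010
4: · MOVLS
5: · MOVLT
6: ✓ CMP  NZCV=1001
7: · SUBLE
8: ✓ ADDCC  r1←0x1f
9: · MOVHI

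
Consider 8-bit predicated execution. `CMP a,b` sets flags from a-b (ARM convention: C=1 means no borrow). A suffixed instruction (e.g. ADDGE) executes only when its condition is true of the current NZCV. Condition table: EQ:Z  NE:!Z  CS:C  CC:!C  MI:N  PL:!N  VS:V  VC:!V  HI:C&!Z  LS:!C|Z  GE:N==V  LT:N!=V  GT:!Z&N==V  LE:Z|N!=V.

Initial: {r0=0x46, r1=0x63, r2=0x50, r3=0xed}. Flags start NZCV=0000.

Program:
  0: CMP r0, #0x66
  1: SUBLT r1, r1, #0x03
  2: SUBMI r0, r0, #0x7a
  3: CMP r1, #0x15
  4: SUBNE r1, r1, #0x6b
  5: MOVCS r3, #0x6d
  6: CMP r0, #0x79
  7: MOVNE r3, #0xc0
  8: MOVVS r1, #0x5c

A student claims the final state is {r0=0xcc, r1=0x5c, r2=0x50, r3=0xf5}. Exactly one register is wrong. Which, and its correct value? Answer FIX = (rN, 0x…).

0: ✓ CMP  NZCV=1000
1: ✓ SUBLT  r1←0x60
2: ✓ SUBMI  r0←0xcc
3: ✓ CMP  NZCV=0010
4: ✓ SUBNE  r1←0xf5
5: ✓ MOVCS  r3←0x6d
6: ✓ CMP  NZCV=0011
7: ✓ MOVNE  r3←0xc0
8: ✓ MOVVS  r1←0x5c

FIX = (r3, 0xc0)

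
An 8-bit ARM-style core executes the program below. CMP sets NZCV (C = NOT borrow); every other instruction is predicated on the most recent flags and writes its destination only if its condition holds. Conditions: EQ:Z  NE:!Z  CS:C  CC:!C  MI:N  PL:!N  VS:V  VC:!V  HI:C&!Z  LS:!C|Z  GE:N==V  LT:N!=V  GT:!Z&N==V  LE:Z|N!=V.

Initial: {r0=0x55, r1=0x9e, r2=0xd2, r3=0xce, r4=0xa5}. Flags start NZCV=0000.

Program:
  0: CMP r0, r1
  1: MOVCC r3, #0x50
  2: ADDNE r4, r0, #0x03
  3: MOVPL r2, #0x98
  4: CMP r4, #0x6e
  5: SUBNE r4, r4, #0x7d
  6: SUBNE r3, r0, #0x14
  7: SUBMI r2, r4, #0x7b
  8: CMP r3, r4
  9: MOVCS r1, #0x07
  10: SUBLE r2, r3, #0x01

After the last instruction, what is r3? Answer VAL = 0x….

0: ✓ CMP  NZCV=1001
1: ✓ MOVCC  r3←0x50
2: ✓ ADDNE  r4←0x58
3: · MOVPL
4: ✓ CMP  NZCV=1000
5: ✓ SUBNE  r4←0xdb
6: ✓ SUBNE  r3←0x41
7: ✓ SUBMI  r2←0x60
8: ✓ CMP  NZCV=0000
9: · MOVCS
10: · SUBLE

VAL = 0x41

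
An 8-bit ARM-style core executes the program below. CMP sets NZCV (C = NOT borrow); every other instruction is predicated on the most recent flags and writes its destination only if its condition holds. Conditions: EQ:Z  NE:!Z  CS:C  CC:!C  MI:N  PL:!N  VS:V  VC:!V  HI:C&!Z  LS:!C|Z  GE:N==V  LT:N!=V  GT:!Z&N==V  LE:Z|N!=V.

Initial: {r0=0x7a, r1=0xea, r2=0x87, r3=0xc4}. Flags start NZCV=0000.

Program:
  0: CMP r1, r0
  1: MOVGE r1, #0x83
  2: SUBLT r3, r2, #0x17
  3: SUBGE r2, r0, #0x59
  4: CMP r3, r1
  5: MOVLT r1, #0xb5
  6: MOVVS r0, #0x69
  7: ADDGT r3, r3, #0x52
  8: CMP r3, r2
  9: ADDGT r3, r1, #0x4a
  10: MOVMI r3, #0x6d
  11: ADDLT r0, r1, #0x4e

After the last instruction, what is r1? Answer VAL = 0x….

VAL = 0xea

0: ✓ CMP  NZCV=0011
1: · MOVGE
2: ✓ SUBLT  r3←0x70
3: · SUBGE
4: ✓ CMP  NZCV=1001
5: · MOVLT
6: ✓ MOVVS  r0←0x69
7: ✓ ADDGT  r3←0xc2
8: ✓ CMP  NZCV=0010
9: ✓ ADDGT  r3←0x34
10: · MOVMI
11: · ADDLT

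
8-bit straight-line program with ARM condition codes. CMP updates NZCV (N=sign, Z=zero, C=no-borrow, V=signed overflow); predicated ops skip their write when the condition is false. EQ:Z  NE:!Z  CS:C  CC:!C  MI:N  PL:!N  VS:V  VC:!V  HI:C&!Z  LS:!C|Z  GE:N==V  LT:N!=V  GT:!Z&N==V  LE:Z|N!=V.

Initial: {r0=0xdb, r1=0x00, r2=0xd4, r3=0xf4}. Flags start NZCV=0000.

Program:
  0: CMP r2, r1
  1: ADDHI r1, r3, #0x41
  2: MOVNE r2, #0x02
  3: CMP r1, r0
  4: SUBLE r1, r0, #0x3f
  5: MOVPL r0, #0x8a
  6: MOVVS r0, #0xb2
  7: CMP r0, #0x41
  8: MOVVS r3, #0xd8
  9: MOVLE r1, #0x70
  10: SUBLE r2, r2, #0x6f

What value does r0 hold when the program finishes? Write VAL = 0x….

0: ✓ CMP  NZCV=1010
1: ✓ ADDHI  r1←0x35
2: ✓ MOVNE  r2←0x02
3: ✓ CMP  NZCV=0000
4: · SUBLE
5: ✓ MOVPL  r0←0x8a
6: · MOVVS
7: ✓ CMP  NZCV=0011
8: ✓ MOVVS  r3←0xd8
9: ✓ MOVLE  r1←0x70
10: ✓ SUBLE  r2←0x93

VAL = 0x8a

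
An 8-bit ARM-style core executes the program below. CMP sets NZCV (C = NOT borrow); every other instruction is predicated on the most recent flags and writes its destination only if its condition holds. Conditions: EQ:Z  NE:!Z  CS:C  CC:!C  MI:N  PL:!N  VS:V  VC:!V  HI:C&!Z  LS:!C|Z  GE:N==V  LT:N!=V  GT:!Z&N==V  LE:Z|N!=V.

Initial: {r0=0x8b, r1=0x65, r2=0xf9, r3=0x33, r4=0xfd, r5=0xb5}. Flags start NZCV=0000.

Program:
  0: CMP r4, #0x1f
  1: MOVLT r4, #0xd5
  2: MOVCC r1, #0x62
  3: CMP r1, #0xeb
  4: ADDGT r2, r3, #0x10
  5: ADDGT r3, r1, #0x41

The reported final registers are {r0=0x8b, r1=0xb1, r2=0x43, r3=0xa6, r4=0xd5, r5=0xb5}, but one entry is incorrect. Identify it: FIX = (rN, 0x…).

[0] flags=1010 → (cmp)
[1] flags=1010 LT?T → r4=0xd5
[2] flags=1010 CC?F → skip
[3] flags=0000 → (cmp)
[4] flags=0000 GT?T → r2=0x43
[5] flags=0000 GT?T → r3=0xa6

FIX = (r1, 0x65)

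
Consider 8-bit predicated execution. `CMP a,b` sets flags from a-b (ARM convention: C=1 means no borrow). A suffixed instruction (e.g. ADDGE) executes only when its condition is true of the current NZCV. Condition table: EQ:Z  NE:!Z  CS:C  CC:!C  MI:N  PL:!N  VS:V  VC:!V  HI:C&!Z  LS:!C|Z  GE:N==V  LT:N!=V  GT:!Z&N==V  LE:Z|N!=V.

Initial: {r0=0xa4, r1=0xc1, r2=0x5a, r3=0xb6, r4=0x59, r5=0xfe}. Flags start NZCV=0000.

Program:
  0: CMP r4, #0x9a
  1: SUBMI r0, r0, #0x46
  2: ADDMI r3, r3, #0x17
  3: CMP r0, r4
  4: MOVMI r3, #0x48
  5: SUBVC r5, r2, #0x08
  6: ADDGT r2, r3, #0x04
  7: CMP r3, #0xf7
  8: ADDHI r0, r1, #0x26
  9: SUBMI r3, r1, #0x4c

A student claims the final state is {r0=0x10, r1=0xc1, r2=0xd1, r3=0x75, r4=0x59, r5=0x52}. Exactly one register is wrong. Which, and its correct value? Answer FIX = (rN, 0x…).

FIX = (r0, 0x5e)

[0] flags=1001 → (cmp)
[1] flags=1001 MI?T → r0=0x5e
[2] flags=1001 MI?T → r3=0xcd
[3] flags=0010 → (cmp)
[4] flags=0010 MI?F → skip
[5] flags=0010 VC?T → r5=0x52
[6] flags=0010 GT?T → r2=0xd1
[7] flags=1000 → (cmp)
[8] flags=1000 HI?F → skip
[9] flags=1000 MI?T → r3=0x75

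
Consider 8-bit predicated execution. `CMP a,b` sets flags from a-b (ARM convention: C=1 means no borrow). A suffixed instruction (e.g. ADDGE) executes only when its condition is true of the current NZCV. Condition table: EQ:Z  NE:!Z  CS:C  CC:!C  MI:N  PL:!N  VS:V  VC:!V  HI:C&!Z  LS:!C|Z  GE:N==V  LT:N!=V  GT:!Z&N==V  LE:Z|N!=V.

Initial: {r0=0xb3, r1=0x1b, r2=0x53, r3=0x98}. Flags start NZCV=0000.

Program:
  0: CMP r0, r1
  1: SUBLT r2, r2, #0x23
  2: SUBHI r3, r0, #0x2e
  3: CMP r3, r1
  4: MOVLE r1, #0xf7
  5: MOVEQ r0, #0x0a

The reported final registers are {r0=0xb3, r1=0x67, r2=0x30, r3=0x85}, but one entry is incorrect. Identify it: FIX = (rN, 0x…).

0: ✓ CMP  NZCV=1010
1: ✓ SUBLT  r2←0x30
2: ✓ SUBHI  r3←0x85
3: ✓ CMP  NZCV=0011
4: ✓ MOVLE  r1←0xf7
5: · MOVEQ

FIX = (r1, 0xf7)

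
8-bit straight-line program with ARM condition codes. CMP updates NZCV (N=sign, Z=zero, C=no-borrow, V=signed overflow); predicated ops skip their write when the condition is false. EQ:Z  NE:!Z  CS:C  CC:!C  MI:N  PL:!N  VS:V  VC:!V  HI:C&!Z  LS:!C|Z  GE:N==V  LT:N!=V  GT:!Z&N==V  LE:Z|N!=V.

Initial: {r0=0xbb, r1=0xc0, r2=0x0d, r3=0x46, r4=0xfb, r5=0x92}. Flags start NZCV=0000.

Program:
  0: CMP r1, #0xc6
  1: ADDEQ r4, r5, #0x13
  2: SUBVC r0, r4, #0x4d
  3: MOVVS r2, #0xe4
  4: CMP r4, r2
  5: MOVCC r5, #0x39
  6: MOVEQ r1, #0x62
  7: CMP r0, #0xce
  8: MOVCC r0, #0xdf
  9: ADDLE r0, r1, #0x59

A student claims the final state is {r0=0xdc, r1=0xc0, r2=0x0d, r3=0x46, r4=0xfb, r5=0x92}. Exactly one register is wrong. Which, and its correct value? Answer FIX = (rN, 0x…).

[0] flags=1000 → (cmp)
[1] flags=1000 EQ?F → skip
[2] flags=1000 VC?T → r0=0xae
[3] flags=1000 VS?F → skip
[4] flags=1010 → (cmp)
[5] flags=1010 CC?F → skip
[6] flags=1010 EQ?F → skip
[7] flags=1000 → (cmp)
[8] flags=1000 CC?T → r0=0xdf
[9] flags=1000 LE?T → r0=0x19

FIX = (r0, 0x19)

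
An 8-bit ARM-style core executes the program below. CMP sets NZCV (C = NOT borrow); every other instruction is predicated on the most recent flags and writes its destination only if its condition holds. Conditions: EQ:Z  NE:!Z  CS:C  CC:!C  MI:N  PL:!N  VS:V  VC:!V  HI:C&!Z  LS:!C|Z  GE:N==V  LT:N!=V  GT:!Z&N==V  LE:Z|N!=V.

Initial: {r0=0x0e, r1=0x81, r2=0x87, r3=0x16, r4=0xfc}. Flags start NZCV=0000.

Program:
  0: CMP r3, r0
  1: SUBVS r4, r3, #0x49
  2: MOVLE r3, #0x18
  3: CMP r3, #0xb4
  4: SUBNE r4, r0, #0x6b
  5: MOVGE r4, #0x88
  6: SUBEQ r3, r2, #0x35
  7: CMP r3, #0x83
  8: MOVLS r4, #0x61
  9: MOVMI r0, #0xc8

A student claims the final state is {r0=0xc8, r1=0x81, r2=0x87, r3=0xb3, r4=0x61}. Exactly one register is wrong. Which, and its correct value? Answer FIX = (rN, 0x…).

FIX = (r3, 0x16)

[0] flags=0010 → (cmp)
[1] flags=0010 VS?F → skip
[2] flags=0010 LE?F → skip
[3] flags=0000 → (cmp)
[4] flags=0000 NE?T → r4=0xa3
[5] flags=0000 GE?T → r4=0x88
[6] flags=0000 EQ?F → skip
[7] flags=1001 → (cmp)
[8] flags=1001 LS?T → r4=0x61
[9] flags=1001 MI?T → r0=0xc8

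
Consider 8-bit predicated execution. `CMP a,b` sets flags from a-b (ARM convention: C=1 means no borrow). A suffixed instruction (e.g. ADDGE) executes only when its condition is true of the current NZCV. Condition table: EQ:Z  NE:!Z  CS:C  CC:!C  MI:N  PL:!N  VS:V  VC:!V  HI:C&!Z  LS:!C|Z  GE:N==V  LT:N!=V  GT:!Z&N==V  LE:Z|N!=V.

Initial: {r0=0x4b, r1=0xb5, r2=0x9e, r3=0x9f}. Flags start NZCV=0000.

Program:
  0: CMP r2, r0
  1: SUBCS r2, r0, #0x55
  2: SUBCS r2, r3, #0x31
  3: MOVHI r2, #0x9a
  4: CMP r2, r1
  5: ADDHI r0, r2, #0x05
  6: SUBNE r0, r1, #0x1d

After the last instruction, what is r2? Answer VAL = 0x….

VAL = 0x9a

0: ✓ CMP  NZCV=0011
1: ✓ SUBCS  r2←0xf6
2: ✓ SUBCS  r2←0x6e
3: ✓ MOVHI  r2←0x9a
4: ✓ CMP  NZCV=1000
5: · ADDHI
6: ✓ SUBNE  r0←0x98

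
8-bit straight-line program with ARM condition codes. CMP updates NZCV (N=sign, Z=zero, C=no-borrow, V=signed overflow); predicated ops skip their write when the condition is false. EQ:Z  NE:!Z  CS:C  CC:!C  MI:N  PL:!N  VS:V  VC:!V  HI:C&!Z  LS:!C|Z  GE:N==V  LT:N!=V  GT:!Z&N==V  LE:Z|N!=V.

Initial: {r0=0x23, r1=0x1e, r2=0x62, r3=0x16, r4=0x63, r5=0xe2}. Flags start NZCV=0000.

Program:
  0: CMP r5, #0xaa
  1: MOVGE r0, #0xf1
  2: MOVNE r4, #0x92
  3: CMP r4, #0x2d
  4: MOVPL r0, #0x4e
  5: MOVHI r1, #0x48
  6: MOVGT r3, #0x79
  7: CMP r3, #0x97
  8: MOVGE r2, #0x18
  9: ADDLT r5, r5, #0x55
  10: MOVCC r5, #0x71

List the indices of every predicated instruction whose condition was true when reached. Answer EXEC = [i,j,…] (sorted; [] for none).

[0] flags=0010 → (cmp)
[1] flags=0010 GE?T → r0=0xf1
[2] flags=0010 NE?T → r4=0x92
[3] flags=0011 → (cmp)
[4] flags=0011 PL?T → r0=0x4e
[5] flags=0011 HI?T → r1=0x48
[6] flags=0011 GT?F → skip
[7] flags=0000 → (cmp)
[8] flags=0000 GE?T → r2=0x18
[9] flags=0000 LT?F → skip
[10] flags=0000 CC?T → r5=0x71

EXEC = [1,2,4,5,8,10]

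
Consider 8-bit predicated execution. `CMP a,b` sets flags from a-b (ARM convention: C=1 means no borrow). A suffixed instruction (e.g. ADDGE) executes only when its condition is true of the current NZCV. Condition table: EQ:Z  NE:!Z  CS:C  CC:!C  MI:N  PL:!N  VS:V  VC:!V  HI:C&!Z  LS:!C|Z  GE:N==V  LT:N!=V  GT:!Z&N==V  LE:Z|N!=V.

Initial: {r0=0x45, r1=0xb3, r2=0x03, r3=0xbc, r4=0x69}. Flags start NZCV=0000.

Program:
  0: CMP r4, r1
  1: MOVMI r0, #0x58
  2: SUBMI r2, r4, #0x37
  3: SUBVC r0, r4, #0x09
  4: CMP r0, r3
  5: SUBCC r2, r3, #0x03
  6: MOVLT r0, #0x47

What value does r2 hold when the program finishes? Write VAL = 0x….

VAL = 0xb9

0: ✓ CMP  NZCV=1001
1: ✓ MOVMI  r0←0x58
2: ✓ SUBMI  r2←0x32
3: · SUBVC
4: ✓ CMP  NZCV=1001
5: ✓ SUBCC  r2←0xb9
6: · MOVLT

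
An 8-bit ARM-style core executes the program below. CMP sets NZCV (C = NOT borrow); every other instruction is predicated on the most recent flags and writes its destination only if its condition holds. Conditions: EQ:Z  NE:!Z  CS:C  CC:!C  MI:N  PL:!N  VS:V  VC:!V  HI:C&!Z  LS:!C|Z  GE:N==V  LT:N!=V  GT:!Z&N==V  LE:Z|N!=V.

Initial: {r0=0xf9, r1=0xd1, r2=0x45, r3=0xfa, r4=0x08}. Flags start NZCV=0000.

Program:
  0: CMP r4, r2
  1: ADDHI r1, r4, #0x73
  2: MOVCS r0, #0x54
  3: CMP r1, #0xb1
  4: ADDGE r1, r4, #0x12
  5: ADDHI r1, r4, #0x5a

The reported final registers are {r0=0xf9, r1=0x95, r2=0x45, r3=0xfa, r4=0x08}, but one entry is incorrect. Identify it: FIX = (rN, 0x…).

0: ✓ CMP  NZCV=1000
1: · ADDHI
2: · MOVCS
3: ✓ CMP  NZCV=0010
4: ✓ ADDGE  r1←0x1a
5: ✓ ADDHI  r1←0x62

FIX = (r1, 0x62)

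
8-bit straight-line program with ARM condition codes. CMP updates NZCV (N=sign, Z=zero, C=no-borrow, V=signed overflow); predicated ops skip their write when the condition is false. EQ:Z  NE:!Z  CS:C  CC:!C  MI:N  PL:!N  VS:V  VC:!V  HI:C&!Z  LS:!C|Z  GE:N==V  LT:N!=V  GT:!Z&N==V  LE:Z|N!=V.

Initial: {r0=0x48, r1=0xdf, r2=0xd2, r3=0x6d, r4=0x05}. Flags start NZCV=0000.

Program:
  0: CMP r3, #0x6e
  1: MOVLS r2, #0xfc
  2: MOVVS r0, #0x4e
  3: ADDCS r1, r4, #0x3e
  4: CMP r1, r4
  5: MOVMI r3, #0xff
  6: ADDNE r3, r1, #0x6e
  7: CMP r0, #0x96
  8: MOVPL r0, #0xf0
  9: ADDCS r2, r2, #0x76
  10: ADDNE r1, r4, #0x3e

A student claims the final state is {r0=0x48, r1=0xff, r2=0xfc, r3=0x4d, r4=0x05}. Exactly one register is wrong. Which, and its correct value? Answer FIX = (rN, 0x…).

FIX = (r1, 0x43)

0: ✓ CMP  NZCV=1000
1: ✓ MOVLS  r2←0xfc
2: · MOVVS
3: · ADDCS
4: ✓ CMP  NZCV=1010
5: ✓ MOVMI  r3←0xff
6: ✓ ADDNE  r3←0x4d
7: ✓ CMP  NZCV=1001
8: · MOVPL
9: · ADDCS
10: ✓ ADDNE  r1←0x43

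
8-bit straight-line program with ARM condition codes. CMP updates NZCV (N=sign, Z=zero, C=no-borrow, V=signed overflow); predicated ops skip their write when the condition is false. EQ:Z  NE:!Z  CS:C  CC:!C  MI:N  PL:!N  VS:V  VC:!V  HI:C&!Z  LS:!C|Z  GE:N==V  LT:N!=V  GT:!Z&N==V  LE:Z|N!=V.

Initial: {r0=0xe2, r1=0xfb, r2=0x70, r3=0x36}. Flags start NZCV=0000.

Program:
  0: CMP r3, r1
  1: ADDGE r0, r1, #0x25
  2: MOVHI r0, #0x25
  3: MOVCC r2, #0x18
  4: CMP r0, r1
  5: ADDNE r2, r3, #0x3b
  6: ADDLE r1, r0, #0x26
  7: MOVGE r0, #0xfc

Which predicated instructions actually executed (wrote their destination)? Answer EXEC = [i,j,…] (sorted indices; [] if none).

0: ✓ CMP  NZCV=0000
1: ✓ ADDGE  r0←0x20
2: · MOVHI
3: ✓ MOVCC  r2←0x18
4: ✓ CMP  NZCV=0000
5: ✓ ADDNE  r2←0x71
6: · ADDLE
7: ✓ MOVGE  r0←0xfc

EXEC = [1,3,5,7]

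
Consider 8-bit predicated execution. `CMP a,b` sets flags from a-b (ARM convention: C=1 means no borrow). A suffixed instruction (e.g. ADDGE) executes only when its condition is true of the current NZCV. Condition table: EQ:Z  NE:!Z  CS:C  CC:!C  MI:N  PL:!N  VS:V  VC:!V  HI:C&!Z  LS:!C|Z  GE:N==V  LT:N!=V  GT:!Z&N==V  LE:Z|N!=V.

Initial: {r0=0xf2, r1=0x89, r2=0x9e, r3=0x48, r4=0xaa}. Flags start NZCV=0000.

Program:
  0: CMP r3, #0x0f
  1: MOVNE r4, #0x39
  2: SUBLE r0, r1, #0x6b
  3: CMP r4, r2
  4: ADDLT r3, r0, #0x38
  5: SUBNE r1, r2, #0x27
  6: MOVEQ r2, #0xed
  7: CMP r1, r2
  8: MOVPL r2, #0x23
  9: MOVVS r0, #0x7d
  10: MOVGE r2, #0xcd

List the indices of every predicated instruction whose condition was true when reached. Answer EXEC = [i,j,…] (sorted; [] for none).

EXEC = [1,5,9,10]

[0] flags=0010 → (cmp)
[1] flags=0010 NE?T → r4=0x39
[2] flags=0010 LE?F → skip
[3] flags=1001 → (cmp)
[4] flags=1001 LT?F → skip
[5] flags=1001 NE?T → r1=0x77
[6] flags=1001 EQ?F → skip
[7] flags=1001 → (cmp)
[8] flags=1001 PL?F → skip
[9] flags=1001 VS?T → r0=0x7d
[10] flags=1001 GE?T → r2=0xcd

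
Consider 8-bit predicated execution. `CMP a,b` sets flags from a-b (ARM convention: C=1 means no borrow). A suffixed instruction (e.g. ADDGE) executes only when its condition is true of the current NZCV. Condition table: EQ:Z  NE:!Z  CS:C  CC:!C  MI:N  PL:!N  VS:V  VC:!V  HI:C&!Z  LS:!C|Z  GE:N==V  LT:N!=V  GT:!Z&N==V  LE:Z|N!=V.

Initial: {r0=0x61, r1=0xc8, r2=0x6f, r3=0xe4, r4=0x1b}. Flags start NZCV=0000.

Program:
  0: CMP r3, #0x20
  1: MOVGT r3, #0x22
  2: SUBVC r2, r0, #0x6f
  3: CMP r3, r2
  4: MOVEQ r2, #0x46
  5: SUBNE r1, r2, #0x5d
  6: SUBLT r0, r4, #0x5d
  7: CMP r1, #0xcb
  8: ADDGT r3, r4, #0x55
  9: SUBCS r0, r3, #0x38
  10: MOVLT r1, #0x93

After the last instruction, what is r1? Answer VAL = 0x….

VAL = 0x93

0: ✓ CMP  NZCV=1010
1: · MOVGT
2: ✓ SUBVC  r2←0xf2
3: ✓ CMP  NZCV=1000
4: · MOVEQ
5: ✓ SUBNE  r1←0x95
6: ✓ SUBLT  r0←0xbe
7: ✓ CMP  NZCV=1000
8: · ADDGT
9: · SUBCS
10: ✓ MOVLT  r1←0x93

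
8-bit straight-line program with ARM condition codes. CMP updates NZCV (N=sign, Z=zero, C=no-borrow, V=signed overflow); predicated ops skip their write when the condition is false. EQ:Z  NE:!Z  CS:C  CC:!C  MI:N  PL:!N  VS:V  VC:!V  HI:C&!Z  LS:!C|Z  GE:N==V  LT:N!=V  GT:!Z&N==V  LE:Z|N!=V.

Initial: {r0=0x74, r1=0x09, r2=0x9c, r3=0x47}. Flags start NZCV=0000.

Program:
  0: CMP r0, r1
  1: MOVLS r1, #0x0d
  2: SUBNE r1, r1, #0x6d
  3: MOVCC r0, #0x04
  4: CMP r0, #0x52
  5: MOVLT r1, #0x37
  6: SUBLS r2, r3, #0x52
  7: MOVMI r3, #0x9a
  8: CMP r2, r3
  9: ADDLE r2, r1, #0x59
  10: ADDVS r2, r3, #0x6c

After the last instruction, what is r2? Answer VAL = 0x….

[0] flags=0010 → (cmp)
[1] flags=0010 LS?F → skip
[2] flags=0010 NE?T → r1=0x9c
[3] flags=0010 CC?F → skip
[4] flags=0010 → (cmp)
[5] flags=0010 LT?F → skip
[6] flags=0010 LS?F → skip
[7] flags=0010 MI?F → skip
[8] flags=0011 → (cmp)
[9] flags=0011 LE?T → r2=0xf5
[10] flags=0011 VS?T → r2=0xb3

VAL = 0xb3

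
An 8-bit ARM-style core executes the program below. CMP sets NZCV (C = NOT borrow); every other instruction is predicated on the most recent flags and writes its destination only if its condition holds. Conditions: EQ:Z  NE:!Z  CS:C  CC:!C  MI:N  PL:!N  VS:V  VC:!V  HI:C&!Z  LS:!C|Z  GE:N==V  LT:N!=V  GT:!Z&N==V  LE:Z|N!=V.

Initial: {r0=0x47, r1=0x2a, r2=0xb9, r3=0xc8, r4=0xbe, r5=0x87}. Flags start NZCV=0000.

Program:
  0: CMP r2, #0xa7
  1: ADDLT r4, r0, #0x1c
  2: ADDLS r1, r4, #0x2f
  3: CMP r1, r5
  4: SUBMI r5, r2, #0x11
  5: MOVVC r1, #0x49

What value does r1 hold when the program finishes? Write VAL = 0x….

[0] flags=0010 → (cmp)
[1] flags=0010 LT?F → skip
[2] flags=0010 LS?F → skip
[3] flags=1001 → (cmp)
[4] flags=1001 MI?T → r5=0xa8
[5] flags=1001 VC?F → skip

VAL = 0x2a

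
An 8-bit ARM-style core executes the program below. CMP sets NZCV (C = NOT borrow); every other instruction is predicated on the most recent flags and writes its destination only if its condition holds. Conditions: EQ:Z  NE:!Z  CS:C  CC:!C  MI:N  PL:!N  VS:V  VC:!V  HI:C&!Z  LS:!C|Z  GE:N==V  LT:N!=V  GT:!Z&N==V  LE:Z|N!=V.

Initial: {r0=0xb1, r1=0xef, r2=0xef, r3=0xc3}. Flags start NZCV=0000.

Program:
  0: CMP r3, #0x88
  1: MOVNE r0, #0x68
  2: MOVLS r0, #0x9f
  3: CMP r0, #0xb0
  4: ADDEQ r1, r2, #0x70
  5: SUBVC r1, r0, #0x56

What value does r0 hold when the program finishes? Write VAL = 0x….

VAL = 0x68

0: ✓ CMP  NZCV=0010
1: ✓ MOVNE  r0←0x68
2: · MOVLS
3: ✓ CMP  NZCV=1001
4: · ADDEQ
5: · SUBVC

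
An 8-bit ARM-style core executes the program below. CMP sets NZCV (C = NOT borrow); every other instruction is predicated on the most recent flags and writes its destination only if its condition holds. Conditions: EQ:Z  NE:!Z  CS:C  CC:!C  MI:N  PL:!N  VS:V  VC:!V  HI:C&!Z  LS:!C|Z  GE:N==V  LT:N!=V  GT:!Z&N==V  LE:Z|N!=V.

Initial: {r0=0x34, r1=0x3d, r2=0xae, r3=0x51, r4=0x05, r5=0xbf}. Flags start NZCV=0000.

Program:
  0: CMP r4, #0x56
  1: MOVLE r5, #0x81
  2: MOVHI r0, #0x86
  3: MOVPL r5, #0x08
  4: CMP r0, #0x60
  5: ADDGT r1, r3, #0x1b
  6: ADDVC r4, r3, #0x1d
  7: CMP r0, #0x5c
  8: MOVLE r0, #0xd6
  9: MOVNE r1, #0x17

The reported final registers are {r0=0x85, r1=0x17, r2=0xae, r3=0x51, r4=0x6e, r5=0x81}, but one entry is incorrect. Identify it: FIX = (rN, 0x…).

FIX = (r0, 0xd6)

[0] flags=1000 → (cmp)
[1] flags=1000 LE?T → r5=0x81
[2] flags=1000 HI?F → skip
[3] flags=1000 PL?F → skip
[4] flags=1000 → (cmp)
[5] flags=1000 GT?F → skip
[6] flags=1000 VC?T → r4=0x6e
[7] flags=1000 → (cmp)
[8] flags=1000 LE?T → r0=0xd6
[9] flags=1000 NE?T → r1=0x17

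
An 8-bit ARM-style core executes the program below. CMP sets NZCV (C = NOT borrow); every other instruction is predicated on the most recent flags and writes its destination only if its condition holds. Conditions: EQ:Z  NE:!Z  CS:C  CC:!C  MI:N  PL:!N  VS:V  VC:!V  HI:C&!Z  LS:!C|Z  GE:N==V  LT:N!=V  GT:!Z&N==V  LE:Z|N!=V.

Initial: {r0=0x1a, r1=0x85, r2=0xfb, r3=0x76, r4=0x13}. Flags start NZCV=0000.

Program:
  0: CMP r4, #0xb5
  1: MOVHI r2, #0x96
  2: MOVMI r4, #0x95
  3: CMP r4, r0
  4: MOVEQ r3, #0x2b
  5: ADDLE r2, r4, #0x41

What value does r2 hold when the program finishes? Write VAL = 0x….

[0] flags=0000 → (cmp)
[1] flags=0000 HI?F → skip
[2] flags=0000 MI?F → skip
[3] flags=1000 → (cmp)
[4] flags=1000 EQ?F → skip
[5] flags=1000 LE?T → r2=0x54

VAL = 0x54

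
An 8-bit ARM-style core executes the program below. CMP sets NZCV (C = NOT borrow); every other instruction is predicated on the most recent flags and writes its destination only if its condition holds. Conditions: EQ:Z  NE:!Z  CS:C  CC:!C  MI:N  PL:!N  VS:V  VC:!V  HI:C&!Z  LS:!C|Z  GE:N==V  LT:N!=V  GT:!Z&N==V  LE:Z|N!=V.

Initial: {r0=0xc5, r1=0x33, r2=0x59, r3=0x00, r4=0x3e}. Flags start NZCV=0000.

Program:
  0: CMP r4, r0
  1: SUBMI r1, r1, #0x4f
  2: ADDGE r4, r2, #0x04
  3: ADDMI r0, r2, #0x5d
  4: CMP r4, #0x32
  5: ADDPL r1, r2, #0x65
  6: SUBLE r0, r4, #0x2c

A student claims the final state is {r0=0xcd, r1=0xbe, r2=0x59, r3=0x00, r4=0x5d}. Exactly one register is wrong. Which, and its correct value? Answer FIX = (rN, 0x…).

[0] flags=0000 → (cmp)
[1] flags=0000 MI?F → skip
[2] flags=0000 GE?T → r4=0x5d
[3] flags=0000 MI?F → skip
[4] flags=0010 → (cmp)
[5] flags=0010 PL?T → r1=0xbe
[6] flags=0010 LE?F → skip

FIX = (r0, 0xc5)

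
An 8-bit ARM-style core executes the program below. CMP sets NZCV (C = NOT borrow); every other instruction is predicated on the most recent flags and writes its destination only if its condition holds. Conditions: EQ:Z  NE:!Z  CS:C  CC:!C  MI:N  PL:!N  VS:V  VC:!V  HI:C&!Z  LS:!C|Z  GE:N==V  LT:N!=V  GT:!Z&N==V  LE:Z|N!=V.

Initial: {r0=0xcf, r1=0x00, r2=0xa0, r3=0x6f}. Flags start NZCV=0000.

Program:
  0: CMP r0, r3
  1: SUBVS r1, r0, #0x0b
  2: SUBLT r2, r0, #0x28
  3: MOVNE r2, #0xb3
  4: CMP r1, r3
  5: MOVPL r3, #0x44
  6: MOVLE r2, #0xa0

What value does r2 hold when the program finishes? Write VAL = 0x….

VAL = 0xa0

0: ✓ CMP  NZCV=0011
1: ✓ SUBVS  r1←0xc4
2: ✓ SUBLT  r2←0xa7
3: ✓ MOVNE  r2←0xb3
4: ✓ CMP  NZCV=0011
5: ✓ MOVPL  r3←0x44
6: ✓ MOVLE  r2←0xa0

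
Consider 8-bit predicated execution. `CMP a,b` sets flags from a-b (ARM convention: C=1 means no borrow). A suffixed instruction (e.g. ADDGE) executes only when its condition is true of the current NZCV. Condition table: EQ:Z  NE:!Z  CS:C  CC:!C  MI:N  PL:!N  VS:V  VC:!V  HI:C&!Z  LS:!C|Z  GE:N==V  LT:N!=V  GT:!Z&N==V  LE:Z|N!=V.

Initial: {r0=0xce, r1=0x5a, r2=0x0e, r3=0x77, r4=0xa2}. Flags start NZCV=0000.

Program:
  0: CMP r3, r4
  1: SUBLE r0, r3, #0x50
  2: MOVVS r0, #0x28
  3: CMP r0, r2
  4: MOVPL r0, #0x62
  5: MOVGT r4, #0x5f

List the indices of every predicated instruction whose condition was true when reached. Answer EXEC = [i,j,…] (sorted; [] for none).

0: ✓ CMP  NZCV=1001
1: · SUBLE
2: ✓ MOVVS  r0←0x28
3: ✓ CMP  NZCV=0010
4: ✓ MOVPL  r0←0x62
5: ✓ MOVGT  r4←0x5f

EXEC = [2,4,5]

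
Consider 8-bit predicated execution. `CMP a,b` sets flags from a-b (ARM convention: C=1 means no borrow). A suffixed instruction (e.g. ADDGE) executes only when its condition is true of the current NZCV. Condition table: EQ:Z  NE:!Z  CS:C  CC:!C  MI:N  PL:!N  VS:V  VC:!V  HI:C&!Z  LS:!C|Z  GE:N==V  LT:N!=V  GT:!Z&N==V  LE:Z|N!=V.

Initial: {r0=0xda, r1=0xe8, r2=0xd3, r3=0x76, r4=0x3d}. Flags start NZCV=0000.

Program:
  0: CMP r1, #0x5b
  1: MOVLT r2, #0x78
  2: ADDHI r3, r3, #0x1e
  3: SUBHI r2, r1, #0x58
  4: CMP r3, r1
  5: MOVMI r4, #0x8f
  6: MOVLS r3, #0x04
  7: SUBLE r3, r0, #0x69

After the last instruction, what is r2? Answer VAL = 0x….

[0] flags=1010 → (cmp)
[1] flags=1010 LT?T → r2=0x78
[2] flags=1010 HI?T → r3=0x94
[3] flags=1010 HI?T → r2=0x90
[4] flags=1000 → (cmp)
[5] flags=1000 MI?T → r4=0x8f
[6] flags=1000 LS?T → r3=0x04
[7] flags=1000 LE?T → r3=0x71

VAL = 0x90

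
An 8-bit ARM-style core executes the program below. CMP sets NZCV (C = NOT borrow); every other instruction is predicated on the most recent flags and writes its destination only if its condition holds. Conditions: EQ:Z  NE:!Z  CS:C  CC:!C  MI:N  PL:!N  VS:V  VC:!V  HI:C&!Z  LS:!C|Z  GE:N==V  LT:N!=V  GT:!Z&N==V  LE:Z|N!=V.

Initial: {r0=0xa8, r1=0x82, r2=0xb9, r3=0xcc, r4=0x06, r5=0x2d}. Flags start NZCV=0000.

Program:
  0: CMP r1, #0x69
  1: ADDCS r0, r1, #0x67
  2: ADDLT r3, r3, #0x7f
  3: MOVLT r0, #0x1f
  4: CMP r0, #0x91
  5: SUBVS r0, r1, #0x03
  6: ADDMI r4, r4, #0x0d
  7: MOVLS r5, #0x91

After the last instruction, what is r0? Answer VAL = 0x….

[0] flags=0011 → (cmp)
[1] flags=0011 CS?T → r0=0xe9
[2] flags=0011 LT?T → r3=0x4b
[3] flags=0011 LT?T → r0=0x1f
[4] flags=1001 → (cmp)
[5] flags=1001 VS?T → r0=0x7f
[6] flags=1001 MI?T → r4=0x13
[7] flags=1001 LS?T → r5=0x91

VAL = 0x7f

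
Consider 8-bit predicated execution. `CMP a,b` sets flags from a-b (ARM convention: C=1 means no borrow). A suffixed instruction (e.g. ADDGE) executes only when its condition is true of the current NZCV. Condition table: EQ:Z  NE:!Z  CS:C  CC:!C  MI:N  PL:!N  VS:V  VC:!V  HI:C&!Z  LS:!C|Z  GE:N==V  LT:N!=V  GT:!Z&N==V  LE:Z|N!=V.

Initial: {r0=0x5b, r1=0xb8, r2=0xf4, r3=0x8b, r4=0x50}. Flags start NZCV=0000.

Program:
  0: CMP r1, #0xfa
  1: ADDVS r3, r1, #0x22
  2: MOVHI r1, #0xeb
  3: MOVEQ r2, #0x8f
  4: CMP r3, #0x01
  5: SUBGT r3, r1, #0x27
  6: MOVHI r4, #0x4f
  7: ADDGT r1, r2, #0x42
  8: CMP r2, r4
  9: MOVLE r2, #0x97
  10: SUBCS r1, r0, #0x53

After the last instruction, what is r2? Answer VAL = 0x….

0: ✓ CMP  NZCV=1000
1: · ADDVS
2: · MOVHI
3: · MOVEQ
4: ✓ CMP  NZCV=1010
5: · SUBGT
6: ✓ MOVHI  r4←0x4f
7: · ADDGT
8: ✓ CMP  NZCV=1010
9: ✓ MOVLE  r2←0x97
10: ✓ SUBCS  r1←0x08

VAL = 0x97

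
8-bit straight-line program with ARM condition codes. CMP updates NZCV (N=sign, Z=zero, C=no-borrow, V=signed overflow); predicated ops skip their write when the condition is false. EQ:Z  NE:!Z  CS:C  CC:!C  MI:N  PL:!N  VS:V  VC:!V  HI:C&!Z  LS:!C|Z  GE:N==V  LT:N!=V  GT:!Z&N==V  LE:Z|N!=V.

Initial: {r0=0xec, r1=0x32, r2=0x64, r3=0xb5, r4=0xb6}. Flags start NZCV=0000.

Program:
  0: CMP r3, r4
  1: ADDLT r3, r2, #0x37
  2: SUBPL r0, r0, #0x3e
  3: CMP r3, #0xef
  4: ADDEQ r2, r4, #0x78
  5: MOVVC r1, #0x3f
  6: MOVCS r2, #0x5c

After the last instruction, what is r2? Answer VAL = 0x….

[0] flags=1000 → (cmp)
[1] flags=1000 LT?T → r3=0x9b
[2] flags=1000 PL?F → skip
[3] flags=1000 → (cmp)
[4] flags=1000 EQ?F → skip
[5] flags=1000 VC?T → r1=0x3f
[6] flags=1000 CS?F → skip

VAL = 0x64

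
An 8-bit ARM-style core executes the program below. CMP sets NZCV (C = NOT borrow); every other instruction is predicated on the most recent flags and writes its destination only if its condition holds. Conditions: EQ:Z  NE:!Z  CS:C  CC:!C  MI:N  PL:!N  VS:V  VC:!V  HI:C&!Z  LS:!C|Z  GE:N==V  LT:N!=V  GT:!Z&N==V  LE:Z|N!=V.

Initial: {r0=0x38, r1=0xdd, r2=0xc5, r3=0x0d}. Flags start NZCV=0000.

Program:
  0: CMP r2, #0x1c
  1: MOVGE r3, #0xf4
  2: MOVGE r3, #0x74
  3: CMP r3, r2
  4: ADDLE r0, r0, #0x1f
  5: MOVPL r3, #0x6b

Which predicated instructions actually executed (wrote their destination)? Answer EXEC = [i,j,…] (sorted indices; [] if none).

EXEC = [5]

[0] flags=1010 → (cmp)
[1] flags=1010 GE?F → skip
[2] flags=1010 GE?F → skip
[3] flags=0000 → (cmp)
[4] flags=0000 LE?F → skip
[5] flags=0000 PL?T → r3=0x6b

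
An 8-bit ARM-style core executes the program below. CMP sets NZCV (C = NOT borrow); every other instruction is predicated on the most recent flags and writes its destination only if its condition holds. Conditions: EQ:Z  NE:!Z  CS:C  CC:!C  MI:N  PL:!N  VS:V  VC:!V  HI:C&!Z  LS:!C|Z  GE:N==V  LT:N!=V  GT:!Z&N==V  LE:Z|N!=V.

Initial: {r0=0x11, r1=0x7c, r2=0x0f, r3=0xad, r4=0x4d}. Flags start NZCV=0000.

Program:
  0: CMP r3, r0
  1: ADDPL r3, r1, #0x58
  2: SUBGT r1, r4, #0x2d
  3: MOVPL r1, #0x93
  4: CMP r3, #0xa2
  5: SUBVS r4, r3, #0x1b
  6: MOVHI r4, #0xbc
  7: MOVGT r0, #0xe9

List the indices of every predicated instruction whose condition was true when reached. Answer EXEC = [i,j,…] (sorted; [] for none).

EXEC = [6,7]

0: ✓ CMP  NZCV=1010
1: · ADDPL
2: · SUBGT
3: · MOVPL
4: ✓ CMP  NZCV=0010
5: · SUBVS
6: ✓ MOVHI  r4←0xbc
7: ✓ MOVGT  r0←0xe9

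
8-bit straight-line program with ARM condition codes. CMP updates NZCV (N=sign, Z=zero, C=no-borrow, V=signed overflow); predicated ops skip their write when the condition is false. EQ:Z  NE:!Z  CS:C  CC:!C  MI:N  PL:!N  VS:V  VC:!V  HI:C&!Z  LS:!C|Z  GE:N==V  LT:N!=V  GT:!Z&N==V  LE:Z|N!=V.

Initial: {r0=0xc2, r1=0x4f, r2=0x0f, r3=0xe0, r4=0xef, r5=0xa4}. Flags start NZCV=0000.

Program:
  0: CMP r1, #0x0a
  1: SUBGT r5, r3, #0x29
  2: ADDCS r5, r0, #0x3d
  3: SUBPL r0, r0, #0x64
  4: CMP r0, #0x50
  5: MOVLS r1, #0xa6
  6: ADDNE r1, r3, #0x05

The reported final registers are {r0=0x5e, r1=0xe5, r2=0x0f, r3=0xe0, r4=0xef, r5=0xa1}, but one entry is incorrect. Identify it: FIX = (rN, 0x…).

[0] flags=0010 → (cmp)
[1] flags=0010 GT?T → r5=0xb7
[2] flags=0010 CS?T → r5=0xff
[3] flags=0010 PL?T → r0=0x5e
[4] flags=0010 → (cmp)
[5] flags=0010 LS?F → skip
[6] flags=0010 NE?T → r1=0xe5

FIX = (r5, 0xff)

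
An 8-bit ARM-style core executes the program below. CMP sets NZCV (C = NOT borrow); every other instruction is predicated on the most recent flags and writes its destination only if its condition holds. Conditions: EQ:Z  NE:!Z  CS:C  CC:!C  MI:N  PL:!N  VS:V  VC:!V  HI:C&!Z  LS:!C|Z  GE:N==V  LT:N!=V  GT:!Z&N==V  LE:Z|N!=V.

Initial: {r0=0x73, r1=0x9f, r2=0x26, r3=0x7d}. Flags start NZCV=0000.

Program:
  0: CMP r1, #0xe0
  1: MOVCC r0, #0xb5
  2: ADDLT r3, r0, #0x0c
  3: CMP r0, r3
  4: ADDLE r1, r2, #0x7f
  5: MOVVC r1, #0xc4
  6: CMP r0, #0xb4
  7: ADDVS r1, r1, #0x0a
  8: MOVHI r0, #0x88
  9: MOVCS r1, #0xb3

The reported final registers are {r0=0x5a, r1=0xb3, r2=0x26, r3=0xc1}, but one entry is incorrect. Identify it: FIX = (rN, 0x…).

FIX = (r0, 0x88)

[0] flags=1000 → (cmp)
[1] flags=1000 CC?T → r0=0xb5
[2] flags=1000 LT?T → r3=0xc1
[3] flags=1000 → (cmp)
[4] flags=1000 LE?T → r1=0xa5
[5] flags=1000 VC?T → r1=0xc4
[6] flags=0010 → (cmp)
[7] flags=0010 VS?F → skip
[8] flags=0010 HI?T → r0=0x88
[9] flags=0010 CS?T → r1=0xb3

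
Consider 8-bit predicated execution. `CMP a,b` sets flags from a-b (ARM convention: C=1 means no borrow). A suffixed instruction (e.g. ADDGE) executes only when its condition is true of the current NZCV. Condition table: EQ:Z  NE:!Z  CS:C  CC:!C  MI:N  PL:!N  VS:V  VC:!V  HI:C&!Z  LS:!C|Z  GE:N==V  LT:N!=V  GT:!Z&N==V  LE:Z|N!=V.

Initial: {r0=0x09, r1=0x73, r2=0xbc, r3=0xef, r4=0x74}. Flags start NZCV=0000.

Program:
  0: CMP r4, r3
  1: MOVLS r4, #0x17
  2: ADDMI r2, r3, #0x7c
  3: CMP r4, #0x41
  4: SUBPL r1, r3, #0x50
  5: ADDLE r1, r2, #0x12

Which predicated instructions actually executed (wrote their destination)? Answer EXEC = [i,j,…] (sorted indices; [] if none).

[0] flags=1001 → (cmp)
[1] flags=1001 LS?T → r4=0x17
[2] flags=1001 MI?T → r2=0x6b
[3] flags=1000 → (cmp)
[4] flags=1000 PL?F → skip
[5] flags=1000 LE?T → r1=0x7d

EXEC = [1,2,5]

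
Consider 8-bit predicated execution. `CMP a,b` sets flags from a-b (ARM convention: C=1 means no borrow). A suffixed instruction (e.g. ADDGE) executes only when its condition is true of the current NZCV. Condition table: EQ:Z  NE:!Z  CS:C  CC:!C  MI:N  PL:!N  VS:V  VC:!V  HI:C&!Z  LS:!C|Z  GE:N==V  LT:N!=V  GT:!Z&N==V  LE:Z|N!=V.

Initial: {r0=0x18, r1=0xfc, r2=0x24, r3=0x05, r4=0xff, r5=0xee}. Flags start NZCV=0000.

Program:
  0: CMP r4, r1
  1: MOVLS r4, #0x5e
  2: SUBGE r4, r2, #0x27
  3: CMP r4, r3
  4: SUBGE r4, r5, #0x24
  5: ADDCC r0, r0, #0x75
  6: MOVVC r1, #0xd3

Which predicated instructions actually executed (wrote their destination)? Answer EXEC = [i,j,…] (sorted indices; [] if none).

EXEC = [2,6]

0: ✓ CMP  NZCV=0010
1: · MOVLS
2: ✓ SUBGE  r4←0xfd
3: ✓ CMP  NZCV=1010
4: · SUBGE
5: · ADDCC
6: ✓ MOVVC  r1←0xd3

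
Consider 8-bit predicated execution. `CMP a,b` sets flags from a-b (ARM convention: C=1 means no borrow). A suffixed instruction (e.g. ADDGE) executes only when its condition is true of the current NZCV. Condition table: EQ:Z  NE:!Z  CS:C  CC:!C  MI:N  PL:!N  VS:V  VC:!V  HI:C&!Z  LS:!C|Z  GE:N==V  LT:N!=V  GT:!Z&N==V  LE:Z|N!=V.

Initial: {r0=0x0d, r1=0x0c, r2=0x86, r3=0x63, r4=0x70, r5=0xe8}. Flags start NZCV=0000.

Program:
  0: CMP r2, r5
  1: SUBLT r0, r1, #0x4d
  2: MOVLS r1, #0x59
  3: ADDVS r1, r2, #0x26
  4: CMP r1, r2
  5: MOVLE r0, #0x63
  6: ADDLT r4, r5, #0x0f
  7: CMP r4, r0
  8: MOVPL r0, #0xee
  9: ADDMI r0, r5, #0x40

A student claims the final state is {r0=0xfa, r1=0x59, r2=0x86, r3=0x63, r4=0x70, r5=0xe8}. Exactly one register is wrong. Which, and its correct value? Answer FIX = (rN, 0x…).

FIX = (r0, 0x28)

[0] flags=1000 → (cmp)
[1] flags=1000 LT?T → r0=0xbf
[2] flags=1000 LS?T → r1=0x59
[3] flags=1000 VS?F → skip
[4] flags=1001 → (cmp)
[5] flags=1001 LE?F → skip
[6] flags=1001 LT?F → skip
[7] flags=1001 → (cmp)
[8] flags=1001 PL?F → skip
[9] flags=1001 MI?T → r0=0x28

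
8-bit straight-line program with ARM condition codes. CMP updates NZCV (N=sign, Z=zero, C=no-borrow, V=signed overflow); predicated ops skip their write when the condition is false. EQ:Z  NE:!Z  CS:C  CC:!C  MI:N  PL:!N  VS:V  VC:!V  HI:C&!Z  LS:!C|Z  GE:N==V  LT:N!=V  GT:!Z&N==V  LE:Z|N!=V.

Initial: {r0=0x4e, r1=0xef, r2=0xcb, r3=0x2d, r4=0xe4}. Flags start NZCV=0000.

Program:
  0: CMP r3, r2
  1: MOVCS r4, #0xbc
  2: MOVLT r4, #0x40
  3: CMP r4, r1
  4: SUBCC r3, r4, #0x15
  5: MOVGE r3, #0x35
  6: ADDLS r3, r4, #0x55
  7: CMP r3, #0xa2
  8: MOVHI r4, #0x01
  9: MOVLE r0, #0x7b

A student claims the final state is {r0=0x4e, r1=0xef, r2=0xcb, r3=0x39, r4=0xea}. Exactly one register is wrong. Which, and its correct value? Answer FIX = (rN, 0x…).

FIX = (r4, 0xe4)

[0] flags=0000 → (cmp)
[1] flags=0000 CS?F → skip
[2] flags=0000 LT?F → skip
[3] flags=1000 → (cmp)
[4] flags=1000 CC?T → r3=0xcf
[5] flags=1000 GE?F → skip
[6] flags=1000 LS?T → r3=0x39
[7] flags=1001 → (cmp)
[8] flags=1001 HI?F → skip
[9] flags=1001 LE?F → skip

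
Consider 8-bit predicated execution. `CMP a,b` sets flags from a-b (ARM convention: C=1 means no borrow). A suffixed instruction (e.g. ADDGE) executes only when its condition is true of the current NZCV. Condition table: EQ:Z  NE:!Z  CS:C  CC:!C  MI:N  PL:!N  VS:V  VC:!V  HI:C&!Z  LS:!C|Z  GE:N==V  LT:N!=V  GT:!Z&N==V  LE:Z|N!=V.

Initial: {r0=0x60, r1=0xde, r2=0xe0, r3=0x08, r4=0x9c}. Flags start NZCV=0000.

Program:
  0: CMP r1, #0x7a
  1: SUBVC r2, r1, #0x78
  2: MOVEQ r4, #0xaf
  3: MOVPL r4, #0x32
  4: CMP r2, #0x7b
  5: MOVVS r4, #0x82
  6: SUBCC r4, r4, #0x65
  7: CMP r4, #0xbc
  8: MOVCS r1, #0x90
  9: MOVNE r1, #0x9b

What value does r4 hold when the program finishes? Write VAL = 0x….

VAL = 0x82

[0] flags=0011 → (cmp)
[1] flags=0011 VC?F → skip
[2] flags=0011 EQ?F → skip
[3] flags=0011 PL?T → r4=0x32
[4] flags=0011 → (cmp)
[5] flags=0011 VS?T → r4=0x82
[6] flags=0011 CC?F → skip
[7] flags=1000 → (cmp)
[8] flags=1000 CS?F → skip
[9] flags=1000 NE?T → r1=0x9b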